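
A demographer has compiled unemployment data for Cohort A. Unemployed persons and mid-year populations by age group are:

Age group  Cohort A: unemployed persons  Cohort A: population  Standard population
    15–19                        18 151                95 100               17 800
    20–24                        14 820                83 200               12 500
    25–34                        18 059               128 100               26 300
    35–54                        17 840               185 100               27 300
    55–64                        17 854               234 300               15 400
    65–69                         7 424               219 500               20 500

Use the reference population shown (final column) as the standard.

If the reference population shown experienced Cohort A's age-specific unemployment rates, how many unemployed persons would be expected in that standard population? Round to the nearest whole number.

13830

Age-specific rates per 1 000 for Cohort A: 190.862, 178.125, 140.976, 96.380, 76.201, 33.822.
Expected unemployed persons = Σ (standard pop × age-specific rate ÷ 1 000)
= 17 800×190.862/1 000 + 12 500×178.125/1 000 + 26 300×140.976/1 000 + 27 300×96.380/1 000 + 15 400×76.201/1 000 + 20 500×33.822/1 000
= 3397.35 + 2226.56 + 3707.66 + 2631.18 + 1173.50 + 693.36 = 13829.62.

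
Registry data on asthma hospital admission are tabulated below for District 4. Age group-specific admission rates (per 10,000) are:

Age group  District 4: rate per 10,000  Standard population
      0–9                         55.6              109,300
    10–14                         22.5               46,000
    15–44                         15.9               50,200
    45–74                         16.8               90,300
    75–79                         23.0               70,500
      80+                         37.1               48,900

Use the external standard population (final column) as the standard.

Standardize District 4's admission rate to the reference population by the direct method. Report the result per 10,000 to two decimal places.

30.98

Standard total = 415,200; weights = 0.2632, 0.1108, 0.1209, 0.2175, 0.1698, 0.1178.
Standardized rate: 0.2632×55.6 + 0.1108×22.5 + 0.1209×15.9 + 0.2175×16.8 + 0.1698×23.0 + 0.1178×37.1 = 30.9802 per 10,000.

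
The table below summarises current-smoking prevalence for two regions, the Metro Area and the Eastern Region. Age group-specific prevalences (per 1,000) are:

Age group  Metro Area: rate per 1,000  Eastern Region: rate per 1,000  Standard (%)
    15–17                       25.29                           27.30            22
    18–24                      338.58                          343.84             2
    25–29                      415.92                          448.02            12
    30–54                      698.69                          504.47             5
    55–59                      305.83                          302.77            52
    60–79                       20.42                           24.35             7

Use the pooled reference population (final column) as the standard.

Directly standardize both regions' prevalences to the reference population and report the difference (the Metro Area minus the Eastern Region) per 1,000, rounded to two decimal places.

Standard weights: 0.22, 0.02, 0.12, 0.05, 0.52, 0.07.
The Metro Area: 0.2200×25.29 + 0.0200×338.58 + 0.1200×415.92 + 0.0500×698.69 + 0.5200×305.83 + 0.0700×20.42 = 257.6413 per 1,000.
The Eastern Region: 0.2200×27.30 + 0.0200×343.84 + 0.1200×448.02 + 0.0500×504.47 + 0.5200×302.77 + 0.0700×24.35 = 251.0136 per 1,000.
Difference = 257.6413 − 251.0136 = 6.6277.

6.63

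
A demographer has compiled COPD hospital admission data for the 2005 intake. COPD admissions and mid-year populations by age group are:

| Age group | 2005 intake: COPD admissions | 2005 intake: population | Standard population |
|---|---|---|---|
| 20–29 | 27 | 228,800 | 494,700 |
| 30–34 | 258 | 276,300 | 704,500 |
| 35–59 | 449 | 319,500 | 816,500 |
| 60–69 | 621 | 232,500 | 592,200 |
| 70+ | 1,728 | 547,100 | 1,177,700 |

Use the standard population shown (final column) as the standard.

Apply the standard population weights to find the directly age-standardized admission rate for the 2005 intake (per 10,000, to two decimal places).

18.93

Age-specific rates per 10,000 for the 2005 intake: 1.18, 9.34, 14.05, 26.71, 31.58.
Standard total = 3,785,600; weights = 0.1307, 0.1861, 0.2157, 0.1564, 0.3111.
Standardized rate: 0.1307×1.18 + 0.1861×9.34 + 0.2157×14.05 + 0.1564×26.71 + 0.3111×31.58 = 18.9274 per 10,000.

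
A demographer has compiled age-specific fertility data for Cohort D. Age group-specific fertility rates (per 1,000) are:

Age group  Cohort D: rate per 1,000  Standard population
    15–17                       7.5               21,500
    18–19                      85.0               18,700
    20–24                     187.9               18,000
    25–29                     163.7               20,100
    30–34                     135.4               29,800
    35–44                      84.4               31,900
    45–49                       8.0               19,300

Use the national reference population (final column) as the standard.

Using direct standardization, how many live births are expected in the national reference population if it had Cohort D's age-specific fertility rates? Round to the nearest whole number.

15305

Expected live births = Σ (standard pop × age-specific rate ÷ 1,000)
= 21,500×7.5/1,000 + 18,700×85.0/1,000 + 18,000×187.9/1,000 + 20,100×163.7/1,000 + 29,800×135.4/1,000 + 31,900×84.4/1,000 + 19,300×8.0/1,000
= 161.25 + 1589.50 + 3382.20 + 3290.37 + 4034.92 + 2692.36 + 154.40 = 15305.00.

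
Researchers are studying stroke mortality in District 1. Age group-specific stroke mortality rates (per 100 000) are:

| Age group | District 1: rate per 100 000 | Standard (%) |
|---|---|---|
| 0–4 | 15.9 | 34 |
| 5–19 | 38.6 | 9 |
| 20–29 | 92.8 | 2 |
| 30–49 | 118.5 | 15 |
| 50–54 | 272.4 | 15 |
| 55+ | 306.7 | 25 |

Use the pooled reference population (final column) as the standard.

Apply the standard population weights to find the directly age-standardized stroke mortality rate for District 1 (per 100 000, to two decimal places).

Standard weights: 0.34, 0.09, 0.02, 0.15, 0.15, 0.25.
Standardized rate: 0.3400×15.9 + 0.0900×38.6 + 0.0200×92.8 + 0.1500×118.5 + 0.1500×272.4 + 0.2500×306.7 = 146.0460 per 100 000.

146.05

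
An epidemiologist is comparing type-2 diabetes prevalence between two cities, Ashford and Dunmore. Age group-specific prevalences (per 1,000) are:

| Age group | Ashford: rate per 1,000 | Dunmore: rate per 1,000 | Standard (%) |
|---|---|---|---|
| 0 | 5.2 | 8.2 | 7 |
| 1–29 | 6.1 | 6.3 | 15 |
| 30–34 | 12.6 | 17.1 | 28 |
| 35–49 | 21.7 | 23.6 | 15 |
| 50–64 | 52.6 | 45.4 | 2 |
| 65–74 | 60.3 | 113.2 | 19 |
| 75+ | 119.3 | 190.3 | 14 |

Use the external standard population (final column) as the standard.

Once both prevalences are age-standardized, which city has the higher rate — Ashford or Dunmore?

Dunmore

Standard weights: 0.07, 0.15, 0.28, 0.15, 0.02, 0.19, 0.14.
Ashford: 0.0700×5.2 + 0.1500×6.1 + 0.2800×12.6 + 0.1500×21.7 + 0.0200×52.6 + 0.1900×60.3 + 0.1400×119.3 = 37.2730 per 1,000.
Dunmore: 0.0700×8.2 + 0.1500×6.3 + 0.2800×17.1 + 0.1500×23.6 + 0.0200×45.4 + 0.1900×113.2 + 0.1400×190.3 = 58.9050 per 1,000.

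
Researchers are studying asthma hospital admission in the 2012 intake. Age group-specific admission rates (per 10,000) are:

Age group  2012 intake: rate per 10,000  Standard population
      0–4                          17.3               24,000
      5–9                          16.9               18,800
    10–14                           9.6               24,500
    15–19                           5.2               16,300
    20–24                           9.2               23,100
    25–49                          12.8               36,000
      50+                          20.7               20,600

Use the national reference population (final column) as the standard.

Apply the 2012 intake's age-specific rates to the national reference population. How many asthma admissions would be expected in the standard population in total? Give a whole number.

215

Expected asthma admissions = Σ (standard pop × age-specific rate ÷ 10,000)
= 24,000×17.3/10,000 + 18,800×16.9/10,000 + 24,500×9.6/10,000 + 16,300×5.2/10,000 + 23,100×9.2/10,000 + 36,000×12.8/10,000 + 20,600×20.7/10,000
= 41.52 + 31.77 + 23.52 + 8.48 + 21.25 + 46.08 + 42.64 = 215.26.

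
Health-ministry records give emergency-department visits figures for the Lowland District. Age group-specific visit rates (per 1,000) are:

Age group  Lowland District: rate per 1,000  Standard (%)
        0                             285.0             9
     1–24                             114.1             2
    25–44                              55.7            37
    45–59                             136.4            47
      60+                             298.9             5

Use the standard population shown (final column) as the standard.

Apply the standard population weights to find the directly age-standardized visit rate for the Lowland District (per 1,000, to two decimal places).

Standard weights: 0.09, 0.02, 0.37, 0.47, 0.05.
Standardized rate: 0.0900×285.0 + 0.0200×114.1 + 0.3700×55.7 + 0.4700×136.4 + 0.0500×298.9 = 127.5940 per 1,000.

127.59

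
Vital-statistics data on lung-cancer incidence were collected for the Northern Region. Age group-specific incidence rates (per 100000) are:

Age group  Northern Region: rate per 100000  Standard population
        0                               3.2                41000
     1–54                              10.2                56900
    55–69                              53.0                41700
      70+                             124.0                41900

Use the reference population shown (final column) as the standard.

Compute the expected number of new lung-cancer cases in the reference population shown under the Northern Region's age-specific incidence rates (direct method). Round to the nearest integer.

Expected new lung-cancer cases = Σ (standard pop × age-specific rate ÷ 100000)
= 41000×3.2/100000 + 56900×10.2/100000 + 41700×53.0/100000 + 41900×124.0/100000
= 1.31 + 5.80 + 22.10 + 51.96 = 81.17.

81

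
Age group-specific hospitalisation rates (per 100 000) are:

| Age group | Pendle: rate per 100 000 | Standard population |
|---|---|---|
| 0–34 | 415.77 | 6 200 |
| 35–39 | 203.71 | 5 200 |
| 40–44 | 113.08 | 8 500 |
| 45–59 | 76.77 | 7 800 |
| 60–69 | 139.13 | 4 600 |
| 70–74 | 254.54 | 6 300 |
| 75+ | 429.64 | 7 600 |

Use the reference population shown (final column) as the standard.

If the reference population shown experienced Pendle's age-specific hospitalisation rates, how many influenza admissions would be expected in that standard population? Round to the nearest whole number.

Expected influenza admissions = Σ (standard pop × age-specific rate ÷ 100 000)
= 6 200×415.77/100 000 + 5 200×203.71/100 000 + 8 500×113.08/100 000 + 7 800×76.77/100 000 + 4 600×139.13/100 000 + 6 300×254.54/100 000 + 7 600×429.64/100 000
= 25.78 + 10.59 + 9.61 + 5.99 + 6.40 + 16.04 + 32.65 = 107.06.

107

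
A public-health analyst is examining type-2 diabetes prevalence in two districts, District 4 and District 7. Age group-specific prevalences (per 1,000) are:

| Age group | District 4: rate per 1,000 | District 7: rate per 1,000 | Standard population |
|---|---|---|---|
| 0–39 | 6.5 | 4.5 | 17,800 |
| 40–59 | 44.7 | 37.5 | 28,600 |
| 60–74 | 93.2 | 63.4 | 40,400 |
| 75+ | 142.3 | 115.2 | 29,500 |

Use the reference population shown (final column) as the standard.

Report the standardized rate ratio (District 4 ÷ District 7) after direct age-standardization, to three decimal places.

1.316

Standard total = 116,300; weights = 0.1531, 0.2459, 0.3474, 0.2537.
District 4: 0.1531×6.5 + 0.2459×44.7 + 0.3474×93.2 + 0.2537×142.3 = 80.4579 per 1,000.
District 7: 0.1531×4.5 + 0.2459×37.5 + 0.3474×63.4 + 0.2537×115.2 = 61.1553 per 1,000.
Ratio = 80.4579 ÷ 61.1553 = 1.31563.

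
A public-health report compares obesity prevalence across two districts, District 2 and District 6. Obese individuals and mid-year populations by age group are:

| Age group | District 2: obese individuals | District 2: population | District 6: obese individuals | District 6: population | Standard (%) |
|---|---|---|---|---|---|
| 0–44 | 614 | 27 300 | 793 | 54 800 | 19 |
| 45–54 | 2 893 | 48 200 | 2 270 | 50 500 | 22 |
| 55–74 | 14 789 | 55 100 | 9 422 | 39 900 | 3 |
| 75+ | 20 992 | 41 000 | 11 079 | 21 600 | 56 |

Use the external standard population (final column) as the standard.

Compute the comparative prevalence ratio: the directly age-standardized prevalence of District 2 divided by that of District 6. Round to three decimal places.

1.017

Age-specific rates per 1 000 for District 2: 22.491, 60.021, 268.403, 512.000.
For District 6: 14.471, 44.950, 236.140, 512.917.
Standard weights: 0.19, 0.22, 0.03, 0.56.
District 2: 0.1900×22.491 + 0.2200×60.021 + 0.0300×268.403 + 0.5600×512.000 = 312.2499 per 1 000.
District 6: 0.1900×14.471 + 0.2200×44.950 + 0.0300×236.140 + 0.5600×512.917 = 306.9561 per 1 000.
Ratio = 312.2499 ÷ 306.9561 = 1.01725.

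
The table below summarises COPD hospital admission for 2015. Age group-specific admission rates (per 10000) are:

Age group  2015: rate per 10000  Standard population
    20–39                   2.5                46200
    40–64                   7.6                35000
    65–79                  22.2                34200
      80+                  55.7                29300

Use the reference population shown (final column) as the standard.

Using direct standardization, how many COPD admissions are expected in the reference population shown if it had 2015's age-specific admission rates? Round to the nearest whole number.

277

Expected COPD admissions = Σ (standard pop × age-specific rate ÷ 10000)
= 46200×2.5/10000 + 35000×7.6/10000 + 34200×22.2/10000 + 29300×55.7/10000
= 11.55 + 26.60 + 75.92 + 163.20 = 277.27.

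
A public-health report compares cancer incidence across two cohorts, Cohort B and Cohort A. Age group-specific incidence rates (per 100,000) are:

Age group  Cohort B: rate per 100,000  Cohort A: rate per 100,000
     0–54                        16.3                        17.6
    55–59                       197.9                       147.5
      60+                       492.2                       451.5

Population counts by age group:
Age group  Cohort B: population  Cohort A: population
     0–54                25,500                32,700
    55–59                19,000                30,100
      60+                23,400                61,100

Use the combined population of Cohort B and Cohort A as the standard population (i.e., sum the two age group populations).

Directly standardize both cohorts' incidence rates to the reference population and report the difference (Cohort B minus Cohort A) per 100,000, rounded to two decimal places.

Combined standard total = 191,800; weights = 0.3034, 0.2560, 0.4406.
Cohort B: 0.3034×16.3 + 0.2560×197.9 + 0.4406×492.2 = 272.4528 per 100,000.
Cohort A: 0.3034×17.6 + 0.2560×147.5 + 0.4406×451.5 = 242.0142 per 100,000.
Difference = 272.4528 − 242.0142 = 30.4386.

30.44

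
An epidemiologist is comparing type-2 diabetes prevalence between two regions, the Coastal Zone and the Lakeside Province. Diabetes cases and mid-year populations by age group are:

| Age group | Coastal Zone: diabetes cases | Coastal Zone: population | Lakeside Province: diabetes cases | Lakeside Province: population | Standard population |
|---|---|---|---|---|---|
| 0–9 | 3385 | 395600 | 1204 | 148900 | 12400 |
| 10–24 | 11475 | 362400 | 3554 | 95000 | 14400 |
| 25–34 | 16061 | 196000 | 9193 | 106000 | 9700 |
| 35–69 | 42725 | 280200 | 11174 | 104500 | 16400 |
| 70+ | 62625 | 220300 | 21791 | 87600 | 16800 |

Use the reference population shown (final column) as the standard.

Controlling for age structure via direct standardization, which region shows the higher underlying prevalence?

Age-specific rates per 1000 for the Coastal Zone: 8.557, 31.664, 81.944, 152.480, 284.271.
For the Lakeside Province: 8.086, 37.411, 86.726, 106.928, 248.756.
Standard total = 69700; weights = 0.1779, 0.2066, 0.1392, 0.2353, 0.2410.
The Coastal Zone: 0.1779×8.557 + 0.2066×31.664 + 0.1392×81.944 + 0.2353×152.480 + 0.2410×284.271 = 123.8645 per 1000.
The Lakeside Province: 0.1779×8.086 + 0.2066×37.411 + 0.1392×86.726 + 0.2353×106.928 + 0.2410×248.756 = 106.3550 per 1000.

Coastal Zone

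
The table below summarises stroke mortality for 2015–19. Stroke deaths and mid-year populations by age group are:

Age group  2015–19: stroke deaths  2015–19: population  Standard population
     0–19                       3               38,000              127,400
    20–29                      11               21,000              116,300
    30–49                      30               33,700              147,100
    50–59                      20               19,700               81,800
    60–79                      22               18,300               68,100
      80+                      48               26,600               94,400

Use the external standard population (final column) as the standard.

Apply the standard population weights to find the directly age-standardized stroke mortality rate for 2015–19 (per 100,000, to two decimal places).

Age-specific rates per 100,000 for 2015–19: 7.89, 52.38, 89.02, 101.52, 120.22, 180.45.
Standard total = 635,100; weights = 0.2006, 0.1831, 0.2316, 0.1288, 0.1072, 0.1486.
Standardized rate: 0.2006×7.89 + 0.1831×52.38 + 0.2316×89.02 + 0.1288×101.52 + 0.1072×120.22 + 0.1486×180.45 = 84.5830 per 100,000.

84.58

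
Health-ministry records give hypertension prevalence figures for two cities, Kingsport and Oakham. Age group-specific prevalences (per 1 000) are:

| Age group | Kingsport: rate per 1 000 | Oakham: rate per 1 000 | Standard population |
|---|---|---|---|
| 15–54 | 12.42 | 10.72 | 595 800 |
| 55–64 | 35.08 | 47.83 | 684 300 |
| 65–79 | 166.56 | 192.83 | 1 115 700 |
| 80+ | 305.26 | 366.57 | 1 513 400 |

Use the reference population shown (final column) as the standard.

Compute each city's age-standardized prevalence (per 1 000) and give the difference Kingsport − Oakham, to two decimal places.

-33.21

Standard total = 3 909 200; weights = 0.1524, 0.1750, 0.2854, 0.3871.
Kingsport: 0.1524×12.42 + 0.1750×35.08 + 0.2854×166.56 + 0.3871×305.26 = 173.7482 per 1 000.
Oakham: 0.1524×10.72 + 0.1750×47.83 + 0.2854×192.83 + 0.3871×366.57 = 206.9540 per 1 000.
Difference = 173.7482 − 206.9540 = -33.2058.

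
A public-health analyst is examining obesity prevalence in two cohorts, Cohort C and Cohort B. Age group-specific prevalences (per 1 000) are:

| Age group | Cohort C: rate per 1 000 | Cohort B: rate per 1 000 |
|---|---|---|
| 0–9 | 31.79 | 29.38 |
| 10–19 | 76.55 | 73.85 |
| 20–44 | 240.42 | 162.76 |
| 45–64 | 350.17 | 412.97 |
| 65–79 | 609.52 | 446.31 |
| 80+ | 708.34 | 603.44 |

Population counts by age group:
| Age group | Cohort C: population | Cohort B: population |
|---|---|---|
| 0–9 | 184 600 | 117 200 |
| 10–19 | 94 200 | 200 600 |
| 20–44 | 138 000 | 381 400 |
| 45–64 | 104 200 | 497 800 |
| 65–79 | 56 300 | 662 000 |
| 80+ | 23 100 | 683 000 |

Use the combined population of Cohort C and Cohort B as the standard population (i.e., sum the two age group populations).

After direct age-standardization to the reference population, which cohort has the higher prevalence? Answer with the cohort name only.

Combined standard total = 3 142 400; weights = 0.0960, 0.0938, 0.1653, 0.1916, 0.2286, 0.2247.
Cohort C: 0.0960×31.79 + 0.0938×76.55 + 0.1653×240.42 + 0.1916×350.17 + 0.2286×609.52 + 0.2247×708.34 = 415.5470 per 1 000.
Cohort B: 0.0960×29.38 + 0.0938×73.85 + 0.1653×162.76 + 0.1916×412.97 + 0.2286×446.31 + 0.2247×603.44 = 353.3786 per 1 000.
The crude rates (222.22 vs 390.84) would put Cohort B higher, but that reflects its age composition; once standardized to a common age structure, Cohort C has the higher underlying rate.

Cohort C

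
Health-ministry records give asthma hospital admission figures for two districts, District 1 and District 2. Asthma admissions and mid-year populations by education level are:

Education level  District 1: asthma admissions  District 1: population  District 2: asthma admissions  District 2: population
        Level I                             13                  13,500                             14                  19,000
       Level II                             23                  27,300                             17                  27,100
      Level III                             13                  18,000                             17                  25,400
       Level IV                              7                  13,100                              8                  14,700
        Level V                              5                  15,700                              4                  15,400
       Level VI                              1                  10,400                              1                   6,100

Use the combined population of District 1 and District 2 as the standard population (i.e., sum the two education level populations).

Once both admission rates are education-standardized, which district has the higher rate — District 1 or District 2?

District 1

Education-specific rates per 10,000 for District 1: 9.63, 8.42, 7.22, 5.34, 3.18, 0.96.
For District 2: 7.37, 6.27, 6.69, 5.44, 2.60, 1.64.
Combined standard total = 205,700; weights = 0.1580, 0.2645, 0.2110, 0.1351, 0.1512, 0.0802.
District 1: 0.1580×9.63 + 0.2645×8.42 + 0.2110×7.22 + 0.1351×5.34 + 0.1512×3.18 + 0.0802×0.96 = 6.5541 per 10,000.
District 2: 0.1580×7.37 + 0.2645×6.27 + 0.2110×6.69 + 0.1351×5.44 + 0.1512×2.60 + 0.0802×1.64 = 5.4950 per 10,000.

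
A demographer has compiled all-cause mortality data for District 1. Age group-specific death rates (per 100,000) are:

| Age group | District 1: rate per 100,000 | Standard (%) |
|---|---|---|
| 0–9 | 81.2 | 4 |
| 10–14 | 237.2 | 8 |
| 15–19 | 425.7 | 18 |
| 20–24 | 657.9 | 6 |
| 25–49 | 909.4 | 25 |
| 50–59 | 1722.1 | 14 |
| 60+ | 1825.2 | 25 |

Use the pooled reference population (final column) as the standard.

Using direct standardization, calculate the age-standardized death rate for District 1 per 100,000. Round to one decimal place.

1063.1

Standard weights: 0.04, 0.08, 0.18, 0.06, 0.25, 0.14, 0.25.
Standardized rate: 0.0400×81.2 + 0.0800×237.2 + 0.1800×425.7 + 0.0600×657.9 + 0.2500×909.4 + 0.1400×1722.1 + 0.2500×1825.2 = 1063.0680 per 100,000.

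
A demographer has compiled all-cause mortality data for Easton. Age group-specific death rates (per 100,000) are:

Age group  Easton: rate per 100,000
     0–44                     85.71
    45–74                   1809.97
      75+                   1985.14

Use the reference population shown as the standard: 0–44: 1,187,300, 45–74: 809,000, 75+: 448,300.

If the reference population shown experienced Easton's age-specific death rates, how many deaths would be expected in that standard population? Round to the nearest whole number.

Expected deaths = Σ (standard pop × age-specific rate ÷ 100,000)
= 1,187,300×85.71/100,000 + 809,000×1809.97/100,000 + 448,300×1985.14/100,000
= 1017.63 + 14642.66 + 8899.38 = 24559.67.

24560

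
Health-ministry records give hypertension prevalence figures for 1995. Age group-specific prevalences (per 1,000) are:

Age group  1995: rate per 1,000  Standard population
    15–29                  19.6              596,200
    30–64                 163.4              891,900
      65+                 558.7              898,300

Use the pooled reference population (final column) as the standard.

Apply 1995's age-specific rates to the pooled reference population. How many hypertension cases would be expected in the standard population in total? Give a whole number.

Expected hypertension cases = Σ (standard pop × age-specific rate ÷ 1,000)
= 596,200×19.6/1,000 + 891,900×163.4/1,000 + 898,300×558.7/1,000
= 11685.52 + 145736.46 + 501880.21 = 659302.19.

659302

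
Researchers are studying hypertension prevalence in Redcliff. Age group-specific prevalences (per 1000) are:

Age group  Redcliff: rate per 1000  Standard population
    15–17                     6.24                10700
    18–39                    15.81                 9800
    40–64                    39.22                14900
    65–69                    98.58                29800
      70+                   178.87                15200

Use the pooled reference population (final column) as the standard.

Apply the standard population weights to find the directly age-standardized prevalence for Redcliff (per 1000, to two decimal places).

80.38

Standard total = 80400; weights = 0.1331, 0.1219, 0.1853, 0.3706, 0.1891.
Standardized rate: 0.1331×6.24 + 0.1219×15.81 + 0.1853×39.22 + 0.3706×98.58 + 0.1891×178.87 = 80.3805 per 1000.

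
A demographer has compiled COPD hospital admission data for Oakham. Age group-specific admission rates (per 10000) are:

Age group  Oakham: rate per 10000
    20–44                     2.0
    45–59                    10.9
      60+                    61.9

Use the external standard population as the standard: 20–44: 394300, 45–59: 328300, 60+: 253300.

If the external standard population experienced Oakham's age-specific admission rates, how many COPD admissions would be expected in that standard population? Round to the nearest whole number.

2005

Expected COPD admissions = Σ (standard pop × age-specific rate ÷ 10000)
= 394300×2.0/10000 + 328300×10.9/10000 + 253300×61.9/10000
= 78.86 + 357.85 + 1567.93 = 2004.63.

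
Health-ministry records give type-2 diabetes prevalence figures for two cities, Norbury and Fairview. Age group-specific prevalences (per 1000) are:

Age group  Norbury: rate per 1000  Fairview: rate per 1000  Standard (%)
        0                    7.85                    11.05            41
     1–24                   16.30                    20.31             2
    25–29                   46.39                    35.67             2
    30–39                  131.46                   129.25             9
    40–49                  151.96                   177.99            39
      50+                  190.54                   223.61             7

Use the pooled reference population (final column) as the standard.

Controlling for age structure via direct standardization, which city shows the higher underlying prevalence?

Standard weights: 0.41, 0.02, 0.02, 0.09, 0.39, 0.07.
Norbury: 0.4100×7.85 + 0.0200×16.30 + 0.0200×46.39 + 0.0900×131.46 + 0.3900×151.96 + 0.0700×190.54 = 88.9059 per 1000.
Fairview: 0.4100×11.05 + 0.0200×20.31 + 0.0200×35.67 + 0.0900×129.25 + 0.3900×177.99 + 0.0700×223.61 = 102.3514 per 1000.

Fairview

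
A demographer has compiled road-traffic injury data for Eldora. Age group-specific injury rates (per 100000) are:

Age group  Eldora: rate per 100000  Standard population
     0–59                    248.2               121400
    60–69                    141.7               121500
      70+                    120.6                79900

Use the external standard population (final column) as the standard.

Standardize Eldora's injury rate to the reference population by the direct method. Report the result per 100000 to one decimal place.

Standard total = 322800; weights = 0.3761, 0.3764, 0.2475.
Standardized rate: 0.3761×248.2 + 0.3764×141.7 + 0.2475×120.6 = 176.5303 per 100000.

176.5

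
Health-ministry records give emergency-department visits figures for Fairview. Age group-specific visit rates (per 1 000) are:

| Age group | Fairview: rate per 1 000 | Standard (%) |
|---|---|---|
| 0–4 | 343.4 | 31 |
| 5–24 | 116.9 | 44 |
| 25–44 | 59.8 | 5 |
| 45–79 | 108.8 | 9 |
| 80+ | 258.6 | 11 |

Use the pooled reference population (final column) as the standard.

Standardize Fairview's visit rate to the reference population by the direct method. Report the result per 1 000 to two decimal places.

199.12

Standard weights: 0.31, 0.44, 0.05, 0.09, 0.11.
Standardized rate: 0.3100×343.4 + 0.4400×116.9 + 0.0500×59.8 + 0.0900×108.8 + 0.1100×258.6 = 199.1180 per 1 000.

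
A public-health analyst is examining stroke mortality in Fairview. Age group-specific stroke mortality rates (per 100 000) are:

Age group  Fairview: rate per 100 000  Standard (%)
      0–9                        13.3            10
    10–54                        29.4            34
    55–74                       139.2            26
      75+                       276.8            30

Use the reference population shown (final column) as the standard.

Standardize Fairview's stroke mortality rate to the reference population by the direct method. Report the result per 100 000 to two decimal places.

Standard weights: 0.10, 0.34, 0.26, 0.30.
Standardized rate: 0.1000×13.3 + 0.3400×29.4 + 0.2600×139.2 + 0.3000×276.8 = 130.5580 per 100 000.

130.56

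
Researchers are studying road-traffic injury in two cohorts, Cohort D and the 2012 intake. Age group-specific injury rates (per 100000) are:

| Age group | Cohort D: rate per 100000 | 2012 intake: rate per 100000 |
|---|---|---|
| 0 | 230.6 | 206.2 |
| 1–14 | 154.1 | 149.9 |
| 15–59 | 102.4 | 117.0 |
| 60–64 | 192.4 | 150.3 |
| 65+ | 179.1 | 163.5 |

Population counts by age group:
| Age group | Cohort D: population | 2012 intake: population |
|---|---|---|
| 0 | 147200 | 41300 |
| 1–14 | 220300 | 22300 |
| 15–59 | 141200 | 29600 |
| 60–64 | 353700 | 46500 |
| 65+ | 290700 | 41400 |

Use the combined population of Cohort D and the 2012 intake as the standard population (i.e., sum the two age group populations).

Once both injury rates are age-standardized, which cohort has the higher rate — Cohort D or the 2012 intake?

Combined standard total = 1334200; weights = 0.1413, 0.1818, 0.1280, 0.3000, 0.2489.
Cohort D: 0.1413×230.6 + 0.1818×154.1 + 0.1280×102.4 + 0.3000×192.4 + 0.2489×179.1 = 176.0008 per 100000.
The 2012 intake: 0.1413×206.2 + 0.1818×149.9 + 0.1280×117.0 + 0.3000×150.3 + 0.2489×163.5 = 157.1477 per 100000.

Cohort D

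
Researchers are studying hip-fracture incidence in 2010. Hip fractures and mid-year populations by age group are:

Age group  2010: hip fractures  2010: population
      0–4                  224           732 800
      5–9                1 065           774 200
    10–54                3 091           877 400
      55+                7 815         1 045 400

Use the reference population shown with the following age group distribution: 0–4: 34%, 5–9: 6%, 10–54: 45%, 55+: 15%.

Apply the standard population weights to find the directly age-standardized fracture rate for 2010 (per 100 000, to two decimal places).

Age-specific rates per 100 000 for 2010: 30.57, 137.56, 352.29, 747.56.
Standard weights: 0.34, 0.06, 0.45, 0.15.
Standardized rate: 0.3400×30.57 + 0.0600×137.56 + 0.4500×352.29 + 0.1500×747.56 = 289.3117 per 100 000.

289.31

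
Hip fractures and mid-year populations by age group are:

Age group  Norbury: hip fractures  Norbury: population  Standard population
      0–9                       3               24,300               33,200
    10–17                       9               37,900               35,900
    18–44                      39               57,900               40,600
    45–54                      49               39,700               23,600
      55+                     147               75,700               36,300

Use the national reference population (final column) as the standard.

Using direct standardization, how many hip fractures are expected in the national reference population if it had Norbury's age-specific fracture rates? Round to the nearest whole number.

Age-specific rates per 100,000 for Norbury: 12.35, 23.75, 67.36, 123.43, 194.19.
Expected hip fractures = Σ (standard pop × age-specific rate ÷ 100,000)
= 33,200×12.35/100,000 + 35,900×23.75/100,000 + 40,600×67.36/100,000 + 23,600×123.43/100,000 + 36,300×194.19/100,000
= 4.10 + 8.53 + 27.35 + 29.13 + 70.49 = 139.59.

140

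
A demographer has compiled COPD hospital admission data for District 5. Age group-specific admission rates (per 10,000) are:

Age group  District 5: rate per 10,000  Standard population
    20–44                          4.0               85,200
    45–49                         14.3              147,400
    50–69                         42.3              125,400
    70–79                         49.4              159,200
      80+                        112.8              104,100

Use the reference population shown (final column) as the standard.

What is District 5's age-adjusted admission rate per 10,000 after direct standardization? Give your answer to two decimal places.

44.04

Standard total = 621,300; weights = 0.1371, 0.2372, 0.2018, 0.2562, 0.1676.
Standardized rate: 0.1371×4.0 + 0.2372×14.3 + 0.2018×42.3 + 0.2562×49.4 + 0.1676×112.8 = 44.0367 per 10,000.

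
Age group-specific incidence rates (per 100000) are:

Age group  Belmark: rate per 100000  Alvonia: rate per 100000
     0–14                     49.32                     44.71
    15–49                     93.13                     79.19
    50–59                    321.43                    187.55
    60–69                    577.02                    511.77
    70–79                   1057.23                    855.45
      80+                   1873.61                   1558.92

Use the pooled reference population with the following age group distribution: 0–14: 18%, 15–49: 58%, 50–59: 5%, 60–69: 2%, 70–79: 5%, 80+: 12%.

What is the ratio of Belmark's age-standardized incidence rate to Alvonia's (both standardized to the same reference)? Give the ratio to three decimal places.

Standard weights: 0.18, 0.58, 0.05, 0.02, 0.05, 0.12.
Belmark: 0.1800×49.32 + 0.5800×93.13 + 0.0500×321.43 + 0.0200×577.02 + 0.0500×1057.23 + 0.1200×1873.61 = 368.1996 per 100000.
Alvonia: 0.1800×44.71 + 0.5800×79.19 + 0.0500×187.55 + 0.0200×511.77 + 0.0500×855.45 + 0.1200×1558.92 = 303.4338 per 100000.
Ratio = 368.1996 ÷ 303.4338 = 1.21344.

1.213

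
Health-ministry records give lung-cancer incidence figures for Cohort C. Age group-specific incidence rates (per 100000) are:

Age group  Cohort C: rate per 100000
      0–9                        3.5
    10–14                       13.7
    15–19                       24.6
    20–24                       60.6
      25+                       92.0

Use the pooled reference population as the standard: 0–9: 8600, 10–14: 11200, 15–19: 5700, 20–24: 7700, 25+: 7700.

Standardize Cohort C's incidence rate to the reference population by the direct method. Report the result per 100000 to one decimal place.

Standard total = 40900; weights = 0.2103, 0.2738, 0.1394, 0.1883, 0.1883.
Standardized rate: 0.2103×3.5 + 0.2738×13.7 + 0.1394×24.6 + 0.1883×60.6 + 0.1883×92.0 = 36.6450 per 100000.

36.6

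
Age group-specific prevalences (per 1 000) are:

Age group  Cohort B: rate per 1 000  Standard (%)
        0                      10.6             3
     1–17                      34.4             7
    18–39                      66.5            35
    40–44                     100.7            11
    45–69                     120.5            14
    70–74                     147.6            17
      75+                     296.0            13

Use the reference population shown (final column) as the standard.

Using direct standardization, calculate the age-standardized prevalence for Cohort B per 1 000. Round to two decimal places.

Standard weights: 0.03, 0.07, 0.35, 0.11, 0.14, 0.17, 0.13.
Standardized rate: 0.0300×10.6 + 0.0700×34.4 + 0.3500×66.5 + 0.1100×100.7 + 0.1400×120.5 + 0.1700×147.6 + 0.1300×296.0 = 117.5200 per 1 000.

117.52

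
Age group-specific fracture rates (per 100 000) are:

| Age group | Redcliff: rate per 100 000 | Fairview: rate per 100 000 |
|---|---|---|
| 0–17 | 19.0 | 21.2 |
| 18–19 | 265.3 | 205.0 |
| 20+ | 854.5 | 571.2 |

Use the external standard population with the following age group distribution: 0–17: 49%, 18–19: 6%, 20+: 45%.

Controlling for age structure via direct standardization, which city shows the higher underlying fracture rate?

Redcliff

Standard weights: 0.49, 0.06, 0.45.
Redcliff: 0.4900×19.0 + 0.0600×265.3 + 0.4500×854.5 = 409.7530 per 100 000.
Fairview: 0.4900×21.2 + 0.0600×205.0 + 0.4500×571.2 = 279.7280 per 100 000.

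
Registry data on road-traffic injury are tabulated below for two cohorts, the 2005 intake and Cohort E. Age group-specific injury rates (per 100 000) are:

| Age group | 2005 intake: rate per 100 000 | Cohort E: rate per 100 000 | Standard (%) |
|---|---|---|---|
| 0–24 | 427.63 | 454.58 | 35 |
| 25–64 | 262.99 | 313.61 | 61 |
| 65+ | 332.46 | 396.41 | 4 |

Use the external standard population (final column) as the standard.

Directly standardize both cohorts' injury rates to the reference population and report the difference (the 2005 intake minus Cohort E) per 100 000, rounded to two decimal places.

-42.87

Standard weights: 0.35, 0.61, 0.04.
The 2005 intake: 0.3500×427.63 + 0.6100×262.99 + 0.0400×332.46 = 323.3928 per 100 000.
Cohort E: 0.3500×454.58 + 0.6100×313.61 + 0.0400×396.41 = 366.2615 per 100 000.
Difference = 323.3928 − 366.2615 = -42.8687.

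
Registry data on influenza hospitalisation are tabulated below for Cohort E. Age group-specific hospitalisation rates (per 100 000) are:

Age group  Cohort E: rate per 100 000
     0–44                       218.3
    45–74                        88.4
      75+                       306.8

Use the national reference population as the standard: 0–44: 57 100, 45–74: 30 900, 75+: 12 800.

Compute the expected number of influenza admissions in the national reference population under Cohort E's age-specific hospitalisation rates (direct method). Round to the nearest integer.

Expected influenza admissions = Σ (standard pop × age-specific rate ÷ 100 000)
= 57 100×218.3/100 000 + 30 900×88.4/100 000 + 12 800×306.8/100 000
= 124.65 + 27.32 + 39.27 = 191.24.

191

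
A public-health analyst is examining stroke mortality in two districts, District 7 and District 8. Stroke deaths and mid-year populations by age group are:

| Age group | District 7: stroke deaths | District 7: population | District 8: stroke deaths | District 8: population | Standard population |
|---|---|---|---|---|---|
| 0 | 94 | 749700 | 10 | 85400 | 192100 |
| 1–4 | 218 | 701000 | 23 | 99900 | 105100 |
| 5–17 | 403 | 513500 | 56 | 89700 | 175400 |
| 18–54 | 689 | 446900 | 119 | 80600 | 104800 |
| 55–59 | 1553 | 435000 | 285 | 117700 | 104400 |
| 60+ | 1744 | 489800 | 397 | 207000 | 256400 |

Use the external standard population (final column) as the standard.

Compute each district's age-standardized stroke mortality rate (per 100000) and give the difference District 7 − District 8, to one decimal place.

62.5

Age-specific rates per 100000 for District 7: 12.54, 31.10, 78.48, 154.17, 357.01, 356.06.
For District 8: 11.71, 23.02, 62.43, 147.64, 242.14, 191.79.
Standard total = 938200; weights = 0.2048, 0.1120, 0.1870, 0.1117, 0.1113, 0.2733.
District 7: 0.2048×12.54 + 0.1120×31.10 + 0.1870×78.48 + 0.1117×154.17 + 0.1113×357.01 + 0.2733×356.06 = 174.9805 per 100000.
District 8: 0.2048×11.71 + 0.1120×23.02 + 0.1870×62.43 + 0.1117×147.64 + 0.1113×242.14 + 0.2733×191.79 = 112.4986 per 100000.
Difference = 174.9805 − 112.4986 = 62.4819.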